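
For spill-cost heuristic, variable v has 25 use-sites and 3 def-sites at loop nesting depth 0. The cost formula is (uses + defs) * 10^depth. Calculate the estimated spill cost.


uses + defs = 25 + 3 = 28
10^0 = 1
Spill cost = 28 * 1 = 28

28


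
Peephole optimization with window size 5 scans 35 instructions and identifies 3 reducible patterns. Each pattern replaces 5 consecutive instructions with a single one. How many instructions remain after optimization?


Each match removes 4 instructions.
Total removed = 3 * 4 = 12
Remaining = 35 - 12 = 23

23


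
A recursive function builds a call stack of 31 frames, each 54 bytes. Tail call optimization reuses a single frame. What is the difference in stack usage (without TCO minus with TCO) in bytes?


Without TCO: 31 * 54 = 1674 bytes
With TCO: reuse 1 frame = 54 bytes
Savings = 1674 - 54 = 1620

1620


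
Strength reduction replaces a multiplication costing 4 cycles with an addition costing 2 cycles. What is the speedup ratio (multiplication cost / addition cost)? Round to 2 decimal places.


Ratio = mult_cost / add_cost = 4 / 2 = 2.0

2.0


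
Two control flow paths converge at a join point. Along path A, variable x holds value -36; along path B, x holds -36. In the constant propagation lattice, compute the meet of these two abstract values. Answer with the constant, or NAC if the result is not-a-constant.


Meet operation: if both paths give the same constant, result is that constant; if they differ, result is NAC (not-a-constant).
Path A: -36, Path B: -36 -> equal
Result: constant -> -36

-36


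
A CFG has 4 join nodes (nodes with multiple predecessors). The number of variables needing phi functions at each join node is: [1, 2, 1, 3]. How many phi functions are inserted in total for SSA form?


Total phi functions = sum of phi functions at each join node
= 1 + 2 + 1 + 3 = 7

7


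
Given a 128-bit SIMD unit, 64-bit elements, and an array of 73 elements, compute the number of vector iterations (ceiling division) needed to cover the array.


Width = 128 / 64 = 2 elements per vector op
Iterations = ceil(73 / 2) = 37

37


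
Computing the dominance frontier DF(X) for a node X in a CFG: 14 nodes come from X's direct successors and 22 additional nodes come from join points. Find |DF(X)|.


DF(X) = direct successor contributions + join point contributions
= 14 + 22 = 36

36


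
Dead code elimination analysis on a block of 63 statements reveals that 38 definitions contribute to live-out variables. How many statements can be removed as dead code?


Dead code = total statements - live definitions
= 63 - 38 = 25

25


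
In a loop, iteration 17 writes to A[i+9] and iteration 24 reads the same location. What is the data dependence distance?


Distance = read iteration - write iteration
= 24 - 17 = 7

7


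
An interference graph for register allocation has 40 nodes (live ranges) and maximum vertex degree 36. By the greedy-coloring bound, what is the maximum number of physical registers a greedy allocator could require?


Greedy coloring never needs more than (max_degree + 1) colors: when coloring a vertex, at most max_degree neighbors are already colored.
Upper bound = 36 + 1 = 37

37


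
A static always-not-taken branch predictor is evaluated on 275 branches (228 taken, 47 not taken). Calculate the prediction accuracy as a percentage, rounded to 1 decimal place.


Predictor: always-not-taken
Correct predictions = 47
Accuracy = 47 / 275 * 100 = 17.1%

17.1


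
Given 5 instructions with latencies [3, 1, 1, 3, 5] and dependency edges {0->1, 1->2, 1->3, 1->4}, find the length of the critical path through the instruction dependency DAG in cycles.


Compute longest path through dependency graph: dist(Ik) = max over predecessors of dist + latency(Ik).
dist(I0) = latency 3 = 3
dist(I1) = dist(I0) + 1 = 3 + 1 = 4
dist(I2) = dist(I1) + 1 = 4 + 1 = 5
dist(I3) = dist(I1) + 3 = 4 + 3 = 7
dist(I4) = dist(I1) + 5 = 4 + 5 = 9
Critical path = max dist = 9

9


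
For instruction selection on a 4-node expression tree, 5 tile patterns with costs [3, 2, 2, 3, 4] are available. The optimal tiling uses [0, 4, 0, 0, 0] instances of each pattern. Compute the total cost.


Total cost = sum(count_i * cost_i)
= 0*3 + 4*2 + 0*2 + 0*3 + 0*4
= 8

8


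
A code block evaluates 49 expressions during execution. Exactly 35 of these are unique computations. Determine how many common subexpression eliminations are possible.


CSE count = total expressions - unique expressions
= 49 - 35 = 14

14


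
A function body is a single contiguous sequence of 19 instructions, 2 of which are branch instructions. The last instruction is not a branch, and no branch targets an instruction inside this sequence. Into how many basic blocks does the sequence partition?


With no in-sequence branch targets, the leaders are the first instruction plus the instruction after each branch.
Number of basic blocks = branches + 1
= 2 + 1 = 3

3


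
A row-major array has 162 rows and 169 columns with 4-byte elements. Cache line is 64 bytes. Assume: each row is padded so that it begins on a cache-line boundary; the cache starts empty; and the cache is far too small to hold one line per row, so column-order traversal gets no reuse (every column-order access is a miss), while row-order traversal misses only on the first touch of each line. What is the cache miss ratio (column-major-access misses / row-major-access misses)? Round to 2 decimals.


Each row occupies 169 * 4 = 676 bytes and starts on a line boundary, so it spans ceil(676 / 64) = 11 cache lines.
Row-major traversal misses (one per line touched): 162 * ceil(169 * 4 / 64) = 1782
Column-major traversal misses (no reuse, every access misses): 162 * 169 = 27378
Ratio = 27378 / 1782 = 15.36

15.36


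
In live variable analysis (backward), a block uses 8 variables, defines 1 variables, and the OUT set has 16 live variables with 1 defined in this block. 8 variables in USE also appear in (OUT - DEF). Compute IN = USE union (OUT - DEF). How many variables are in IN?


OUT - DEF: 16 - 1 = 15
|IN| = |USE| + |OUT - DEF| - |USE ∩ (OUT - DEF)| = 8 + 15 - 8 = 15

15


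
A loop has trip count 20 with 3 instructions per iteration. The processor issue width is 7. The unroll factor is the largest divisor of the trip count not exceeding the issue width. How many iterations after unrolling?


Largest divisor of 20 <= 7 is 5
New iterations = 20 / 5 = 4

4


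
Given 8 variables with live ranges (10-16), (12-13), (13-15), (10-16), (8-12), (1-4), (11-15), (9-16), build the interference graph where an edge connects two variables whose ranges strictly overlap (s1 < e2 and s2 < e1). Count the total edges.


Check all pairs for overlapping intervals.
Two intervals (s1,e1) and (s2,e2) overlap if s1 < e2 and s2 < e1.
v0 (10-16) vs v1..v7: overlaps v1, v2, v3, v4, v6, v7 -> 6
v1 (12-13) vs v2..v7: overlaps v3, v6, v7 -> 3
v2 (13-15) vs v3..v7: overlaps v3, v6, v7 -> 3
v3 (10-16) vs v4..v7: overlaps v4, v6, v7 -> 3
v4 (8-12) vs v5..v7: overlaps v6, v7 -> 2
v5 (1-4) vs v6..v7: overlaps none -> 0
v6 (11-15) vs v7: overlaps v7 -> 1
Total overlapping pairs = 6 + 3 + 3 + 3 + 2 + 0 + 1 = 18

18


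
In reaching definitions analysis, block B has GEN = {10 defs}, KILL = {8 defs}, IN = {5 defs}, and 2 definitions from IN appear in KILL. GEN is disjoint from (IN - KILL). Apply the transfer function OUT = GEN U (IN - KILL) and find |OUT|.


IN - KILL: 5 - 2 = 3 surviving definitions
OUT = GEN + surviving = 10 + 3 = 13

13


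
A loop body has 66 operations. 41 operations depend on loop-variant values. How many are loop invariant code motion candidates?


Invariant candidates = total - loop-dependent
= 66 - 41 = 25

25


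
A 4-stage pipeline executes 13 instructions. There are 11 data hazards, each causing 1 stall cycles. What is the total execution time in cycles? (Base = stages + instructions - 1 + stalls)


Base cycles = 4 + 13 - 1 = 16
Total stalls = 11 * 1 = 11
Total = 16 + 11 = 27

27


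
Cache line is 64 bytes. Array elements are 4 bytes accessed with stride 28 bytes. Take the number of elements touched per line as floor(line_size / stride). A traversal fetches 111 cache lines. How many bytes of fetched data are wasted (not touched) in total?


Elements per line = floor(64 / 28) = 2
Bytes used per line = 2 * 4 = 8
Wasted per line = 64 - 8 = 56
Total wasted = 56 * 111 = 6216

6216


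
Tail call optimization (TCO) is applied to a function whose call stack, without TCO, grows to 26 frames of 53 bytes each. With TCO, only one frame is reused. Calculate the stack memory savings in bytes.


Without TCO: 26 * 53 = 1378 bytes
With TCO: reuse 1 frame = 53 bytes
Savings = 1378 - 53 = 1325

1325


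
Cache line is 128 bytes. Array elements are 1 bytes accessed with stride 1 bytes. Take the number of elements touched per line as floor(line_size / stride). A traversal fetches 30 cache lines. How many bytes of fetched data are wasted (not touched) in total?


Elements per line = floor(128 / 1) = 128
Bytes used per line = 128 * 1 = 128
Wasted per line = 128 - 128 = 0
Total wasted = 0 * 30 = 0

0


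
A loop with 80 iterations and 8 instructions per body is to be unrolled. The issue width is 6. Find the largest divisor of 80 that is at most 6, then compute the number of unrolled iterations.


Largest divisor of 80 <= 6 is 5
New iterations = 80 / 5 = 16

16


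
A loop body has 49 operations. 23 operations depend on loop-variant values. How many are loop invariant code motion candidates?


Invariant candidates = total - loop-dependent
= 49 - 23 = 26

26


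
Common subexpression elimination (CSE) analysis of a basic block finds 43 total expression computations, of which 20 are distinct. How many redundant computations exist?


CSE count = total expressions - unique expressions
= 43 - 20 = 23

23


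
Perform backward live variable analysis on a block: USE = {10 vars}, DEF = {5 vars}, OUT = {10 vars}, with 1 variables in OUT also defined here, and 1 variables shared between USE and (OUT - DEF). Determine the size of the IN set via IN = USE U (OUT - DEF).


OUT - DEF: 10 - 1 = 9
|IN| = |USE| + |OUT - DEF| - |USE ∩ (OUT - DEF)| = 10 + 9 - 1 = 18

18


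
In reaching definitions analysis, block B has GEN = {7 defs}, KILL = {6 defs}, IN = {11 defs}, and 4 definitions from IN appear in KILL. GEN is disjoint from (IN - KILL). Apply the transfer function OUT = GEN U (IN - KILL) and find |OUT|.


IN - KILL: 11 - 4 = 7 surviving definitions
OUT = GEN + surviving = 7 + 7 = 14

14


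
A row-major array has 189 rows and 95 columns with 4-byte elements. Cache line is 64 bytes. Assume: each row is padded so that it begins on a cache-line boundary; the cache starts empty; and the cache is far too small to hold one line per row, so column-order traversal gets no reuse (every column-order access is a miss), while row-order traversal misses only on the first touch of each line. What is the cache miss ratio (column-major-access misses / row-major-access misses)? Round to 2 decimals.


Each row occupies 95 * 4 = 380 bytes and starts on a line boundary, so it spans ceil(380 / 64) = 6 cache lines.
Row-major traversal misses (one per line touched): 189 * ceil(95 * 4 / 64) = 1134
Column-major traversal misses (no reuse, every access misses): 189 * 95 = 17955
Ratio = 17955 / 1134 = 15.83

15.83


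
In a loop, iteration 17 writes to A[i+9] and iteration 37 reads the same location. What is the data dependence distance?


Distance = read iteration - write iteration
= 37 - 17 = 20

20


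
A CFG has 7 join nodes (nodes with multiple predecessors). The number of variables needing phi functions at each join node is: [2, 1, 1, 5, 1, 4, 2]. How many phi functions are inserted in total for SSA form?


Total phi functions = sum of phi functions at each join node
= 2 + 1 + 1 + 5 + 1 + 4 + 2 = 16

16


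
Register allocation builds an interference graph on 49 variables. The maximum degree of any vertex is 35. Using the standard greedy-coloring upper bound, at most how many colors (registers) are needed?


Greedy coloring never needs more than (max_degree + 1) colors: when coloring a vertex, at most max_degree neighbors are already colored.
Upper bound = 35 + 1 = 36

36


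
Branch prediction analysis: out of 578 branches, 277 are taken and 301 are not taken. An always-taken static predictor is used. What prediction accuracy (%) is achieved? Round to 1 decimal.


Predictor: always-taken
Correct predictions = 277
Accuracy = 277 / 578 * 100 = 47.9%

47.9


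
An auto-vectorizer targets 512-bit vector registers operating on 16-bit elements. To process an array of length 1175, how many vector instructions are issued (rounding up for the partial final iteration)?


Width = 512 / 16 = 32 elements per vector op
Iterations = ceil(1175 / 32) = 37

37


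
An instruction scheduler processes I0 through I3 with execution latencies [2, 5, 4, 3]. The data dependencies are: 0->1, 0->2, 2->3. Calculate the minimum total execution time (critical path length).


Compute longest path through dependency graph: dist(Ik) = max over predecessors of dist + latency(Ik).
dist(I0) = latency 2 = 2
dist(I1) = dist(I0) + 5 = 2 + 5 = 7
dist(I2) = dist(I0) + 4 = 2 + 4 = 6
dist(I3) = dist(I2) + 3 = 6 + 3 = 9
Critical path = max dist = 9

9


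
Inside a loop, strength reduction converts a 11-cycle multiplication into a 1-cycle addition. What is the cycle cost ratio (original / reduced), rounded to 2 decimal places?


Ratio = mult_cost / add_cost = 11 / 1 = 11.0

11.0


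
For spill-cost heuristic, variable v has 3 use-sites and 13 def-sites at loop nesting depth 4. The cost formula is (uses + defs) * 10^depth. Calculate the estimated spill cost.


uses + defs = 3 + 13 = 16
10^4 = 10000
Spill cost = 16 * 10000 = 160000

160000


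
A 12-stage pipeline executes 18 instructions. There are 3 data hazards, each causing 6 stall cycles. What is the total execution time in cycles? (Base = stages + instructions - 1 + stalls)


Base cycles = 12 + 18 - 1 = 29
Total stalls = 3 * 6 = 18
Total = 29 + 18 = 47

47


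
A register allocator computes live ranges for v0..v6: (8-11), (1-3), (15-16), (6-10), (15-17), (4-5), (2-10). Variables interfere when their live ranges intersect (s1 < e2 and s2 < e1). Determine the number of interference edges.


Check all pairs for overlapping intervals.
Two intervals (s1,e1) and (s2,e2) overlap if s1 < e2 and s2 < e1.
v0 (8-11) vs v1..v6: overlaps v3, v6 -> 2
v1 (1-3) vs v2..v6: overlaps v6 -> 1
v2 (15-16) vs v3..v6: overlaps v4 -> 1
v3 (6-10) vs v4..v6: overlaps v6 -> 1
v4 (15-17) vs v5..v6: overlaps none -> 0
v5 (4-5) vs v6: overlaps v6 -> 1
Total overlapping pairs = 2 + 1 + 1 + 1 + 0 + 1 = 6

6


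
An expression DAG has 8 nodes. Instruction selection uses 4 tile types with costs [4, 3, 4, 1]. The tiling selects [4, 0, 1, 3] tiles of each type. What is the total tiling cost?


Total cost = sum(count_i * cost_i)
= 4*4 + 0*3 + 1*4 + 3*1
= 23

23


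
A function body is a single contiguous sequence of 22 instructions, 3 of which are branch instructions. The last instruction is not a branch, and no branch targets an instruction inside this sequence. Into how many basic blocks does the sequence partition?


With no in-sequence branch targets, the leaders are the first instruction plus the instruction after each branch.
Number of basic blocks = branches + 1
= 3 + 1 = 4

4


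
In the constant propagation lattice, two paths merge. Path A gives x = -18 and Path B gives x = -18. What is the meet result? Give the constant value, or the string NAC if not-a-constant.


Meet operation: if both paths give the same constant, result is that constant; if they differ, result is NAC (not-a-constant).
Path A: -18, Path B: -18 -> equal
Result: constant -> -18

-18


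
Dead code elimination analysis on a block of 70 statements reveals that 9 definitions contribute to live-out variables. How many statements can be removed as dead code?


Dead code = total statements - live definitions
= 70 - 9 = 61

61


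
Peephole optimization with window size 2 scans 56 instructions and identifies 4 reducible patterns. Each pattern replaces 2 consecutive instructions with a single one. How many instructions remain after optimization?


Each match removes 1 instructions.
Total removed = 4 * 1 = 4
Remaining = 56 - 4 = 52

52


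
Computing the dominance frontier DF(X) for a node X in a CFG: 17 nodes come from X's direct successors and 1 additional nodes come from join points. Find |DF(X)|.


DF(X) = direct successor contributions + join point contributions
= 17 + 1 = 18

18


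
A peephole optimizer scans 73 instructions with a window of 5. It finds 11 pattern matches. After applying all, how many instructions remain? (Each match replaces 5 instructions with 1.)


Each match removes 4 instructions.
Total removed = 11 * 4 = 44
Remaining = 73 - 44 = 29

29


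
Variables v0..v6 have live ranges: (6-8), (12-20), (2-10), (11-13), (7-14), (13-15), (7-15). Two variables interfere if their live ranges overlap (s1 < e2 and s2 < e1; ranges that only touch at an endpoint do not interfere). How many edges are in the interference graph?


Check all pairs for overlapping intervals.
Two intervals (s1,e1) and (s2,e2) overlap if s1 < e2 and s2 < e1.
v0 (6-8) vs v1..v6: overlaps v2, v4, v6 -> 3
v1 (12-20) vs v2..v6: overlaps v3, v4, v5, v6 -> 4
v2 (2-10) vs v3..v6: overlaps v4, v6 -> 2
v3 (11-13) vs v4..v6: overlaps v4, v6 -> 2
v4 (7-14) vs v5..v6: overlaps v5, v6 -> 2
v5 (13-15) vs v6: overlaps v6 -> 1
Total overlapping pairs = 3 + 4 + 2 + 2 + 2 + 1 = 14

14


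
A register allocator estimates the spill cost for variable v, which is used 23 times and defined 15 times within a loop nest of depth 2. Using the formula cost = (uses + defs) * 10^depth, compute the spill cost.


uses + defs = 23 + 15 = 38
10^2 = 100
Spill cost = 38 * 100 = 3800

3800


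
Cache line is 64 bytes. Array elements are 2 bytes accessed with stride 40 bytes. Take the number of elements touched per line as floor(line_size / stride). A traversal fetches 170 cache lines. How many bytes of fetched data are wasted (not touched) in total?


Elements per line = floor(64 / 40) = 1
Bytes used per line = 1 * 2 = 2
Wasted per line = 64 - 2 = 62
Total wasted = 62 * 170 = 10540

10540


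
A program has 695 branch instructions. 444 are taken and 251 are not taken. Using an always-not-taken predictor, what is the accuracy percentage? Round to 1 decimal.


Predictor: always-not-taken
Correct predictions = 251
Accuracy = 251 / 695 * 100 = 36.1%

36.1


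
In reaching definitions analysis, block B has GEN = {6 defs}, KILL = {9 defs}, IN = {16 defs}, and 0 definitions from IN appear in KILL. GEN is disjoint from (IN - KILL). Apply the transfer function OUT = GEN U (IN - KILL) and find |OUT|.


IN - KILL: 16 - 0 = 16 surviving definitions
OUT = GEN + surviving = 6 + 16 = 22

22


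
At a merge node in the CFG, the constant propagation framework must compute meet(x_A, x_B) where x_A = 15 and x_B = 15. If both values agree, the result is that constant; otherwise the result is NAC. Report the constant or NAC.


Meet operation: if both paths give the same constant, result is that constant; if they differ, result is NAC (not-a-constant).
Path A: 15, Path B: 15 -> equal
Result: constant -> 15

15


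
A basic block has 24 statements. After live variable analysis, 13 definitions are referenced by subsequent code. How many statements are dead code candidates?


Dead code = total statements - live definitions
= 24 - 13 = 11

11


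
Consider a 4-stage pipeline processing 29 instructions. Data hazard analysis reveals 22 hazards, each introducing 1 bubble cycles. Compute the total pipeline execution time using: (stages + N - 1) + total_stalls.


Base cycles = 4 + 29 - 1 = 32
Total stalls = 22 * 1 = 22
Total = 32 + 22 = 54

54


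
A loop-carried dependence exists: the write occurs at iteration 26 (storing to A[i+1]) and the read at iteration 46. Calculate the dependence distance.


Distance = read iteration - write iteration
= 46 - 26 = 20

20


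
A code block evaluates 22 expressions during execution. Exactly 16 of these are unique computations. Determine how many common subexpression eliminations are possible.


CSE count = total expressions - unique expressions
= 22 - 16 = 6

6


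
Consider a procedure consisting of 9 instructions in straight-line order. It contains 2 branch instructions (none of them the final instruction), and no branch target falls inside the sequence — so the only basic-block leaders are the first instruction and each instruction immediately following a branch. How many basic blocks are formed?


With no in-sequence branch targets, the leaders are the first instruction plus the instruction after each branch.
Number of basic blocks = branches + 1
= 2 + 1 = 3

3


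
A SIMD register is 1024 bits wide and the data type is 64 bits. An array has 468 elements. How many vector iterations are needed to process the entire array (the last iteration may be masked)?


Width = 1024 / 64 = 16 elements per vector op
Iterations = ceil(468 / 16) = 30

30


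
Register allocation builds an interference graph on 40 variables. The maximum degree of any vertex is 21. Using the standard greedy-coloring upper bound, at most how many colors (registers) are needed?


Greedy coloring never needs more than (max_degree + 1) colors: when coloring a vertex, at most max_degree neighbors are already colored.
Upper bound = 21 + 1 = 22

22


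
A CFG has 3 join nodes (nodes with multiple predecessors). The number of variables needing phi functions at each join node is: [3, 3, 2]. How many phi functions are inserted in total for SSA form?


Total phi functions = sum of phi functions at each join node
= 3 + 3 + 2 = 8

8


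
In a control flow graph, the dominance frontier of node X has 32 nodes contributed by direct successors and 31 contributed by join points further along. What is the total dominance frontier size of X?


DF(X) = direct successor contributions + join point contributions
= 32 + 31 = 63

63


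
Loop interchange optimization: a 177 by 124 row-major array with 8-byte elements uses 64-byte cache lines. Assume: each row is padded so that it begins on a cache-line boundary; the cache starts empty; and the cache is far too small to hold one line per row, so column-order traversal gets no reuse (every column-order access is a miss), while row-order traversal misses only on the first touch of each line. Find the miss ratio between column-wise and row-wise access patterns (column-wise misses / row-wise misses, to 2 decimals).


Each row occupies 124 * 8 = 992 bytes and starts on a line boundary, so it spans ceil(992 / 64) = 16 cache lines.
Row-major traversal misses (one per line touched): 177 * ceil(124 * 8 / 64) = 2832
Column-major traversal misses (no reuse, every access misses): 177 * 124 = 21948
Ratio = 21948 / 2832 = 7.75

7.75


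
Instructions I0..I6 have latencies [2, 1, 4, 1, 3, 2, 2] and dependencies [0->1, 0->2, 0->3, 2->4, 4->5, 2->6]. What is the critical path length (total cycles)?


Compute longest path through dependency graph: dist(Ik) = max over predecessors of dist + latency(Ik).
dist(I0) = latency 2 = 2
dist(I1) = dist(I0) + 1 = 2 + 1 = 3
dist(I2) = dist(I0) + 4 = 2 + 4 = 6
dist(I3) = dist(I0) + 1 = 2 + 1 = 3
dist(I4) = dist(I2) + 3 = 6 + 3 = 9
dist(I5) = dist(I4) + 2 = 9 + 2 = 11
dist(I6) = dist(I2) + 2 = 6 + 2 = 8
Critical path = max dist = 11

11


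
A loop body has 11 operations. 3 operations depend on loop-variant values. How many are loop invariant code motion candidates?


Invariant candidates = total - loop-dependent
= 11 - 3 = 8

8


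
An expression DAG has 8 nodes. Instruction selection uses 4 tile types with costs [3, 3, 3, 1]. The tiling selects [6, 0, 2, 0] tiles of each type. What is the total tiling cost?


Total cost = sum(count_i * cost_i)
= 6*3 + 0*3 + 2*3 + 0*1
= 24

24


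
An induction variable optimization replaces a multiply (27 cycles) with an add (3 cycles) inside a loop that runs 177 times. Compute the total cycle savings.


Per-iteration saving = 27 - 3 = 24
Total saved = 177 * 24 = 4248

4248


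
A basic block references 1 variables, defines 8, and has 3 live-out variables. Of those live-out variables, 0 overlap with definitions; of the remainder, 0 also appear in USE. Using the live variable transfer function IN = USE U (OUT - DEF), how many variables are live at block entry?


OUT - DEF: 3 - 0 = 3
|IN| = |USE| + |OUT - DEF| - |USE ∩ (OUT - DEF)| = 1 + 3 - 0 = 4

4


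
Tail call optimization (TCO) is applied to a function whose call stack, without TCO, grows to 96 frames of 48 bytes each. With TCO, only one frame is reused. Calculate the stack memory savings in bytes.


Without TCO: 96 * 48 = 4608 bytes
With TCO: reuse 1 frame = 48 bytes
Savings = 4608 - 48 = 4560

4560


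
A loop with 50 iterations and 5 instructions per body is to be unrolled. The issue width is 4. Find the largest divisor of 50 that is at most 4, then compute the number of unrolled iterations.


Largest divisor of 50 <= 4 is 2
New iterations = 50 / 2 = 25

25


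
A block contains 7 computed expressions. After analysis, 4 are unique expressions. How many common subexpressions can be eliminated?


CSE count = total expressions - unique expressions
= 7 - 4 = 3

3


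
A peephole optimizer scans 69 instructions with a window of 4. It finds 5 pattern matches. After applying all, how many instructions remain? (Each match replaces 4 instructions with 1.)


Each match removes 3 instructions.
Total removed = 5 * 3 = 15
Remaining = 69 - 15 = 54

54


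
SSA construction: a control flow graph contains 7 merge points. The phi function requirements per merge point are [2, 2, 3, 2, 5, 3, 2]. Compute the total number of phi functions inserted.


Total phi functions = sum of phi functions at each join node
= 2 + 2 + 3 + 2 + 5 + 3 + 2 = 19

19


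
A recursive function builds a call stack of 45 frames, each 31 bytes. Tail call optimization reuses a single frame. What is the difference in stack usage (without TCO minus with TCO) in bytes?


Without TCO: 45 * 31 = 1395 bytes
With TCO: reuse 1 frame = 31 bytes
Savings = 1395 - 31 = 1364

1364


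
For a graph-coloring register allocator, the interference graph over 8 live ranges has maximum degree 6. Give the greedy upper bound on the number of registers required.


Greedy coloring never needs more than (max_degree + 1) colors: when coloring a vertex, at most max_degree neighbors are already colored.
Upper bound = 6 + 1 = 7

7


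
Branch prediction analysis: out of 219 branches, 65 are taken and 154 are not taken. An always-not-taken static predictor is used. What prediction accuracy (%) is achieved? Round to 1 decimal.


Predictor: always-not-taken
Correct predictions = 154
Accuracy = 154 / 219 * 100 = 70.3%

70.3


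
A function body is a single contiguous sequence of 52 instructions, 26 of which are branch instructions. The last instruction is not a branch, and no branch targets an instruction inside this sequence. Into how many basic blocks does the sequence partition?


With no in-sequence branch targets, the leaders are the first instruction plus the instruction after each branch.
Number of basic blocks = branches + 1
= 26 + 1 = 27

27


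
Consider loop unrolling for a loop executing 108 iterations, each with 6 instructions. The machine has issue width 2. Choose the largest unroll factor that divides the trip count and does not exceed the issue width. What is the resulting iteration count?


Largest divisor of 108 <= 2 is 2
New iterations = 108 / 2 = 54

54


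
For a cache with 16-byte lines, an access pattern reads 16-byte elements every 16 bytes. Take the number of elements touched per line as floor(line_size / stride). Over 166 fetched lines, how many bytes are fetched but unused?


Elements per line = floor(16 / 16) = 1
Bytes used per line = 1 * 16 = 16
Wasted per line = 16 - 16 = 0
Total wasted = 0 * 166 = 0

0


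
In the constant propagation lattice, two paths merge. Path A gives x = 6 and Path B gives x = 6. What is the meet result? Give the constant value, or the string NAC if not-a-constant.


Meet operation: if both paths give the same constant, result is that constant; if they differ, result is NAC (not-a-constant).
Path A: 6, Path B: 6 -> equal
Result: constant -> 6

6


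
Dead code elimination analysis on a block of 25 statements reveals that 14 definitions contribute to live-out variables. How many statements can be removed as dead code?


Dead code = total statements - live definitions
= 25 - 14 = 11

11


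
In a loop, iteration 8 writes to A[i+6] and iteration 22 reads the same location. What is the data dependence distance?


Distance = read iteration - write iteration
= 22 - 8 = 14

14


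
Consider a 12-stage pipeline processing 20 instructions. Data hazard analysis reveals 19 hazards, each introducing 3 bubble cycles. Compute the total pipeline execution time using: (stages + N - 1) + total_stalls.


Base cycles = 12 + 20 - 1 = 31
Total stalls = 19 * 3 = 57
Total = 31 + 57 = 88

88


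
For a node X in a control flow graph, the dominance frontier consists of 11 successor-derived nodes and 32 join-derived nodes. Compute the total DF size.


DF(X) = direct successor contributions + join point contributions
= 11 + 32 = 43

43


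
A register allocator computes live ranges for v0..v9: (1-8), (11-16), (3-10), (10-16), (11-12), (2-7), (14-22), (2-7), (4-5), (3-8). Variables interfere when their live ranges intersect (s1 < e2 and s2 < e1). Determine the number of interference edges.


Check all pairs for overlapping intervals.
Two intervals (s1,e1) and (s2,e2) overlap if s1 < e2 and s2 < e1.
v0 (1-8) vs v1..v9: overlaps v2, v5, v7, v8, v9 -> 5
v1 (11-16) vs v2..v9: overlaps v3, v4, v6 -> 3
v2 (3-10) vs v3..v9: overlaps v5, v7, v8, v9 -> 4
v3 (10-16) vs v4..v9: overlaps v4, v6 -> 2
v4 (11-12) vs v5..v9: overlaps none -> 0
v5 (2-7) vs v6..v9: overlaps v7, v8, v9 -> 3
v6 (14-22) vs v7..v9: overlaps none -> 0
v7 (2-7) vs v8..v9: overlaps v8, v9 -> 2
v8 (4-5) vs v9: overlaps v9 -> 1
Total overlapping pairs = 5 + 3 + 4 + 2 + 0 + 3 + 0 + 2 + 1 = 20

20


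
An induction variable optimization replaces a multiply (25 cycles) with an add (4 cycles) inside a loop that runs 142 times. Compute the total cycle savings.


Per-iteration saving = 25 - 4 = 21
Total saved = 142 * 21 = 2982

2982


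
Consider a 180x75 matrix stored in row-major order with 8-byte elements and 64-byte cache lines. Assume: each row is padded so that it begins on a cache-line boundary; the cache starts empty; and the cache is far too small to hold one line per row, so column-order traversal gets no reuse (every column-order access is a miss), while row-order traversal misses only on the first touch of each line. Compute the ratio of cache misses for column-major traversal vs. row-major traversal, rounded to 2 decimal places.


Each row occupies 75 * 8 = 600 bytes and starts on a line boundary, so it spans ceil(600 / 64) = 10 cache lines.
Row-major traversal misses (one per line touched): 180 * ceil(75 * 8 / 64) = 1800
Column-major traversal misses (no reuse, every access misses): 180 * 75 = 13500
Ratio = 13500 / 1800 = 7.5

7.5


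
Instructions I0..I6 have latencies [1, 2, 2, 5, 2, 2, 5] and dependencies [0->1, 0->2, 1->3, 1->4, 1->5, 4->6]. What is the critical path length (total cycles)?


Compute longest path through dependency graph: dist(Ik) = max over predecessors of dist + latency(Ik).
dist(I0) = latency 1 = 1
dist(I1) = dist(I0) + 2 = 1 + 2 = 3
dist(I2) = dist(I0) + 2 = 1 + 2 = 3
dist(I3) = dist(I1) + 5 = 3 + 5 = 8
dist(I4) = dist(I1) + 2 = 3 + 2 = 5
dist(I5) = dist(I1) + 2 = 3 + 2 = 5
dist(I6) = dist(I4) + 5 = 5 + 5 = 10
Critical path = max dist = 10

10


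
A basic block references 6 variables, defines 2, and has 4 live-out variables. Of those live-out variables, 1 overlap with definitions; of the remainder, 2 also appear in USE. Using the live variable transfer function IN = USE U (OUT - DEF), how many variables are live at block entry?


OUT - DEF: 4 - 1 = 3
|IN| = |USE| + |OUT - DEF| - |USE ∩ (OUT - DEF)| = 6 + 3 - 2 = 7

7


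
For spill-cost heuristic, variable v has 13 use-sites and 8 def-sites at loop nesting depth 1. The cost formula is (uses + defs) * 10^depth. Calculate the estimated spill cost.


uses + defs = 13 + 8 = 21
10^1 = 10
Spill cost = 21 * 10 = 210

210


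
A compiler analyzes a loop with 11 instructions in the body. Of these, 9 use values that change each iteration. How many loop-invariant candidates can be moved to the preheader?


Invariant candidates = total - loop-dependent
= 11 - 9 = 2

2


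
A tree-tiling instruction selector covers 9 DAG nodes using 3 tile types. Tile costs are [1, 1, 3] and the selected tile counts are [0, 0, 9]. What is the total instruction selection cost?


Total cost = sum(count_i * cost_i)
= 0*1 + 0*1 + 9*3
= 27

27


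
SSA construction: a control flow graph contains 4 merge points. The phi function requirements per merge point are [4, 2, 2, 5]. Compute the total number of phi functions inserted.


Total phi functions = sum of phi functions at each join node
= 4 + 2 + 2 + 5 = 13

13


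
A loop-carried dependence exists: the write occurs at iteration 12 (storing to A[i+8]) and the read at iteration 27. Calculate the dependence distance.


Distance = read iteration - write iteration
= 27 - 12 = 15

15


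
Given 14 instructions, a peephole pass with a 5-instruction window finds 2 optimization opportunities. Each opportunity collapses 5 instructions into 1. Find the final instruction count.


Each match removes 4 instructions.
Total removed = 2 * 4 = 8
Remaining = 14 - 8 = 6

6


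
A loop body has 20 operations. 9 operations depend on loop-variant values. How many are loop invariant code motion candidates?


Invariant candidates = total - loop-dependent
= 20 - 9 = 11

11


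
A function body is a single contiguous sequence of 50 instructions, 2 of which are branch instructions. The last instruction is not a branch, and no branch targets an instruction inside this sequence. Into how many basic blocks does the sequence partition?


With no in-sequence branch targets, the leaders are the first instruction plus the instruction after each branch.
Number of basic blocks = branches + 1
= 2 + 1 = 3

3


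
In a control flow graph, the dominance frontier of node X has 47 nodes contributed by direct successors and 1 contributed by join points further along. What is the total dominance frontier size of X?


DF(X) = direct successor contributions + join point contributions
= 47 + 1 = 48

48


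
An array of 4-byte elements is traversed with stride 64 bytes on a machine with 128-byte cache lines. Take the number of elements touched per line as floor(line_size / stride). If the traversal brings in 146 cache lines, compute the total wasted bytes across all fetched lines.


Elements per line = floor(128 / 64) = 2
Bytes used per line = 2 * 4 = 8
Wasted per line = 128 - 8 = 120
Total wasted = 120 * 146 = 17520

17520


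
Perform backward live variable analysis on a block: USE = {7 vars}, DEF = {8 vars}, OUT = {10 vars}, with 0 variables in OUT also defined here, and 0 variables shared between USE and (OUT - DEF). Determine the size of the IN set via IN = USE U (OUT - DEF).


OUT - DEF: 10 - 0 = 10
|IN| = |USE| + |OUT - DEF| - |USE ∩ (OUT - DEF)| = 7 + 10 - 0 = 17

17


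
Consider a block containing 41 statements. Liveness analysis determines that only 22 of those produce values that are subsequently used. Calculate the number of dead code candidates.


Dead code = total statements - live definitions
= 41 - 22 = 19

19


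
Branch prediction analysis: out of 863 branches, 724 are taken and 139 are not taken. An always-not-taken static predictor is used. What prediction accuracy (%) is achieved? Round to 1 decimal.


Predictor: always-not-taken
Correct predictions = 139
Accuracy = 139 / 863 * 100 = 16.1%

16.1


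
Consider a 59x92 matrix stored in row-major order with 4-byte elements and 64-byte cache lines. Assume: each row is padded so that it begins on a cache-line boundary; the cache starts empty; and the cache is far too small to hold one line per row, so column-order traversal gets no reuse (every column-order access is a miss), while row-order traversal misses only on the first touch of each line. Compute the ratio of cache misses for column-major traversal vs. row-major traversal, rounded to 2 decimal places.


Each row occupies 92 * 4 = 368 bytes and starts on a line boundary, so it spans ceil(368 / 64) = 6 cache lines.
Row-major traversal misses (one per line touched): 59 * ceil(92 * 4 / 64) = 354
Column-major traversal misses (no reuse, every access misses): 59 * 92 = 5428
Ratio = 5428 / 354 = 15.33

15.33


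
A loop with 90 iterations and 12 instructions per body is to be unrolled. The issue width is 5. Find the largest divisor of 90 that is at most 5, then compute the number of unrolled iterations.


Largest divisor of 90 <= 5 is 5
New iterations = 90 / 5 = 18

18


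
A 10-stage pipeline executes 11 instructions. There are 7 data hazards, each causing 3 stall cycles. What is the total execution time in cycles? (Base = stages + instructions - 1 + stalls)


Base cycles = 10 + 11 - 1 = 20
Total stalls = 7 * 3 = 21
Total = 20 + 21 = 41

41


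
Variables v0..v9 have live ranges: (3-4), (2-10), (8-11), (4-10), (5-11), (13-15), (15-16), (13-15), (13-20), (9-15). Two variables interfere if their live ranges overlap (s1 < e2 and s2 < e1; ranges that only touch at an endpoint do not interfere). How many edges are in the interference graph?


Check all pairs for overlapping intervals.
Two intervals (s1,e1) and (s2,e2) overlap if s1 < e2 and s2 < e1.
v0 (3-4) vs v1..v9: overlaps v1 -> 1
v1 (2-10) vs v2..v9: overlaps v2, v3, v4, v9 -> 4
v2 (8-11) vs v3..v9: overlaps v3, v4, v9 -> 3
v3 (4-10) vs v4..v9: overlaps v4, v9 -> 2
v4 (5-11) vs v5..v9: overlaps v9 -> 1
v5 (13-15) vs v6..v9: overlaps v7, v8, v9 -> 3
v6 (15-16) vs v7..v9: overlaps v8 -> 1
v7 (13-15) vs v8..v9: overlaps v8, v9 -> 2
v8 (13-20) vs v9: overlaps v9 -> 1
Total overlapping pairs = 1 + 4 + 3 + 2 + 1 + 3 + 1 + 2 + 1 = 18

18


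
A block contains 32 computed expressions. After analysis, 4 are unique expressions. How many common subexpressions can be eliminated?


CSE count = total expressions - unique expressions
= 32 - 4 = 28

28


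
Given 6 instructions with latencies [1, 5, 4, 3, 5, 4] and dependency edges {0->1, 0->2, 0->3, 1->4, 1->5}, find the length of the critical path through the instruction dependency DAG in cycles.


Compute longest path through dependency graph: dist(Ik) = max over predecessors of dist + latency(Ik).
dist(I0) = latency 1 = 1
dist(I1) = dist(I0) + 5 = 1 + 5 = 6
dist(I2) = dist(I0) + 4 = 1 + 4 = 5
dist(I3) = dist(I0) + 3 = 1 + 3 = 4
dist(I4) = dist(I1) + 5 = 6 + 5 = 11
dist(I5) = dist(I1) + 4 = 6 + 4 = 10
Critical path = max dist = 11

11


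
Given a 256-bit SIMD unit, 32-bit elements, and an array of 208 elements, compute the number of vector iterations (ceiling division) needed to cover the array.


Width = 256 / 32 = 8 elements per vector op
Iterations = ceil(208 / 8) = 26

26


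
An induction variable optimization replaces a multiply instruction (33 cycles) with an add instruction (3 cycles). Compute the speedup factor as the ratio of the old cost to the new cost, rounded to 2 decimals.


Ratio = mult_cost / add_cost = 33 / 3 = 11.0

11.0


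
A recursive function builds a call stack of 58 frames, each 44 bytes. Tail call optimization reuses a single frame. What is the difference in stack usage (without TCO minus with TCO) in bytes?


Without TCO: 58 * 44 = 2552 bytes
With TCO: reuse 1 frame = 44 bytes
Savings = 2552 - 44 = 2508

2508
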